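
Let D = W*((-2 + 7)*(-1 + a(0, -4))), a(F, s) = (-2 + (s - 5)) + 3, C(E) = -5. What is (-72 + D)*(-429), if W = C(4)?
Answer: -65637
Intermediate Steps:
W = -5
a(F, s) = -4 + s (a(F, s) = (-2 + (-5 + s)) + 3 = (-7 + s) + 3 = -4 + s)
D = 225 (D = -5*(-2 + 7)*(-1 + (-4 - 4)) = -25*(-1 - 8) = -25*(-9) = -5*(-45) = 225)
(-72 + D)*(-429) = (-72 + 225)*(-429) = 153*(-429) = -65637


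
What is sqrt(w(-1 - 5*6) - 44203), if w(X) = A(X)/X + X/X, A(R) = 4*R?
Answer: 7*I*sqrt(902) ≈ 210.23*I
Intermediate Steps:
w(X) = 5 (w(X) = (4*X)/X + X/X = 4 + 1 = 5)
sqrt(w(-1 - 5*6) - 44203) = sqrt(5 - 44203) = sqrt(-44198) = 7*I*sqrt(902)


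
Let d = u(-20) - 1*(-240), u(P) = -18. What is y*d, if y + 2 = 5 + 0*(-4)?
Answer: 666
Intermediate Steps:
y = 3 (y = -2 + (5 + 0*(-4)) = -2 + (5 + 0) = -2 + 5 = 3)
d = 222 (d = -18 - 1*(-240) = -18 + 240 = 222)
y*d = 3*222 = 666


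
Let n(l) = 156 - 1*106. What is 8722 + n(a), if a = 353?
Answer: 8772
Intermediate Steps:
n(l) = 50 (n(l) = 156 - 106 = 50)
8722 + n(a) = 8722 + 50 = 8772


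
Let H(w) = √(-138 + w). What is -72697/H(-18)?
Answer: 72697*I*√39/78 ≈ 5820.4*I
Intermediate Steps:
-72697/H(-18) = -72697/√(-138 - 18) = -72697*(-I*√39/78) = -(-72697)*I*√39/78 = 72697*I*√39/78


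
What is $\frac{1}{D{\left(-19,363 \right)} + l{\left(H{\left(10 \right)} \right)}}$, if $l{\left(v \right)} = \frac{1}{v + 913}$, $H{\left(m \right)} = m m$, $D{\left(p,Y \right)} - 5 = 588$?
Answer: $\frac{1013}{600710} \approx 0.0016863$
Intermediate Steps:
$D{\left(p,Y \right)} = 593$ ($D{\left(p,Y \right)} = 5 + 588 = 593$)
$H{\left(m \right)} = m^{2}$
$l{\left(v \right)} = \frac{1}{913 + v}$
$\frac{1}{D{\left(-19,363 \right)} + l{\left(H{\left(10 \right)} \right)}} = \frac{1}{593 + \frac{1}{913 + 10^{2}}} = \frac{1}{593 + \frac{1}{913 + 100}} = \frac{1}{593 + \frac{1}{1013}} = \frac{1}{\frac{600710}{1013}} = \frac{1013}{600710}$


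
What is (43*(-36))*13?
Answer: -20124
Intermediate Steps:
(43*(-36))*13 = -1548*13 = -20124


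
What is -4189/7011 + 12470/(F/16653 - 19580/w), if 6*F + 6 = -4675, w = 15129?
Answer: -14685399696195929/1579199152131 ≈ -9299.3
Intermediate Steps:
F = -4681/6 (F = -1 + (⅙)*(-4675) = -1 - 4675/6 = -4681/6 ≈ -780.17)
-4189/7011 + 12470/(F/16653 - 19580/w) = -4189/7011 + 12470/(-4681/6/16653 - 19580/15129) = -4189*1/7011 + 12470/(-4681/6*1/16653 - 19580*1/15129) = -4189/7011 + 12470/(-4681/99918 - 19580/15129) = -4189/7011 + 12470/(-225245921/167962158) = -4189/7011 + 12470*(-167962158/225245921) = -4189/7011 - 2094488110260/225245921 = -14685399696195929/1579199152131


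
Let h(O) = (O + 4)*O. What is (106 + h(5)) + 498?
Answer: 649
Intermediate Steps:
h(O) = O*(4 + O) (h(O) = (4 + O)*O = O*(4 + O))
(106 + h(5)) + 498 = (106 + 5*(4 + 5)) + 498 = (106 + 5*9) + 498 = (106 + 45) + 498 = 151 + 498 = 649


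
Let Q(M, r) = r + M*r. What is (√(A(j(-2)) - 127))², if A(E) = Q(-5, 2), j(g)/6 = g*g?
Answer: -135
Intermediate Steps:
j(g) = 6*g² (j(g) = 6*(g*g) = 6*g²)
A(E) = -8 (A(E) = 2*(1 - 5) = 2*(-4) = -8)
(√(A(j(-2)) - 127))² = (√(-8 - 127))² = (√(-135))² = (3*I*√15)² = -135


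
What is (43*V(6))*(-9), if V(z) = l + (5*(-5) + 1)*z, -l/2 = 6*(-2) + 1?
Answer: 47214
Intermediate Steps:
l = 22 (l = -2*(6*(-2) + 1) = -2*(-12 + 1) = -2*(-11) = 22)
V(z) = 22 - 24*z (V(z) = 22 + (5*(-5) + 1)*z = 22 + (-25 + 1)*z = 22 - 24*z)
(43*V(6))*(-9) = (43*(22 - 24*6))*(-9) = (43*(22 - 144))*(-9) = (43*(-122))*(-9) = -5246*(-9) = 47214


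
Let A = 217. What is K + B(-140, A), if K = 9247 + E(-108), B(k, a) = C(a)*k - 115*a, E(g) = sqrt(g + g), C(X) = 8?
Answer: -16828 + 6*I*sqrt(6) ≈ -16828.0 + 14.697*I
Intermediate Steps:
E(g) = sqrt(2)*sqrt(g) (E(g) = sqrt(2*g) = sqrt(2)*sqrt(g))
B(k, a) = -115*a + 8*k (B(k, a) = 8*k - 115*a = -115*a + 8*k)
K = 9247 + 6*I*sqrt(6) (K = 9247 + sqrt(2)*sqrt(-108) = 9247 + sqrt(2)*(6*I*sqrt(3)) = 9247 + 6*I*sqrt(6) ≈ 9247.0 + 14.697*I)
K + B(-140, A) = (9247 + 6*I*sqrt(6)) + (-115*217 + 8*(-140)) = (9247 + 6*I*sqrt(6)) + (-24955 - 1120) = (9247 + 6*I*sqrt(6)) - 26075 = -16828 + 6*I*sqrt(6)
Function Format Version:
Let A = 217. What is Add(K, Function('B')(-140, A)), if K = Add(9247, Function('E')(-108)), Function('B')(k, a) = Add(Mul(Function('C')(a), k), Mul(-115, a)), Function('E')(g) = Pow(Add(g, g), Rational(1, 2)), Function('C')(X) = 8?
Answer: Add(-16828, Mul(6, I, Pow(6, Rational(1, 2)))) ≈ Add(-16828., Mul(14.697, I))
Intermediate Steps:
Function('E')(g) = Mul(Pow(2, Rational(1, 2)), Pow(g, Rational(1, 2))) (Function('E')(g) = Pow(Mul(2, g), Rational(1, 2)) = Mul(Pow(2, Rational(1, 2)), Pow(g, Rational(1, 2))))
Function('B')(k, a) = Add(Mul(-115, a), Mul(8, k)) (Function('B')(k, a) = Add(Mul(8, k), Mul(-115, a)) = Add(Mul(-115, a), Mul(8, k)))
K = Add(9247, Mul(6, I, Pow(6, Rational(1, 2)))) (K = Add(9247, Mul(Pow(2, Rational(1, 2)), Pow(-108, Rational(1, 2)))) = Add(9247, Mul(Pow(2, Rational(1, 2)), Mul(6, I, Pow(3, Rational(1, 2))))) = Add(9247, Mul(6, I, Pow(6, Rational(1, 2)))) ≈ Add(9247.0, Mul(14.697, I)))
Add(K, Function('B')(-140, A)) = Add(Add(9247, Mul(6, I, Pow(6, Rational(1, 2)))), Add(Mul(-115, 217), Mul(8, -140))) = Add(Add(9247, Mul(6, I, Pow(6, Rational(1, 2)))), Add(-24955, -1120)) = Add(Add(9247, Mul(6, I, Pow(6, Rational(1, 2)))), -26075) = Add(-16828, Mul(6, I, Pow(6, Rational(1, 2))))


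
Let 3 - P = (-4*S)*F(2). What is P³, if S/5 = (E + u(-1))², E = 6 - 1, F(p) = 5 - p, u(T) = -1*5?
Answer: 27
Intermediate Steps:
u(T) = -5
E = 5
S = 0 (S = 5*(5 - 5)² = 5*0² = 5*0 = 0)
P = 3 (P = 3 - (-4*0)*(5 - 1*2) = 3 - 0*(5 - 2) = 3 - 0*3 = 3 - 1*0 = 3 + 0 = 3)
P³ = 3³ = 27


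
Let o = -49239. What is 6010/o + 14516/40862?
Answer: 234586352/1006002009 ≈ 0.23319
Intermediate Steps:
6010/o + 14516/40862 = 6010/(-49239) + 14516/40862 = 6010*(-1/49239) + 14516*(1/40862) = -6010/49239 + 7258/20431 = 234586352/1006002009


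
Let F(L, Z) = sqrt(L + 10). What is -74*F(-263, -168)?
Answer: -74*I*sqrt(253) ≈ -1177.0*I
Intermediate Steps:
F(L, Z) = sqrt(10 + L)
-74*F(-263, -168) = -74*sqrt(10 - 263) = -74*I*sqrt(253)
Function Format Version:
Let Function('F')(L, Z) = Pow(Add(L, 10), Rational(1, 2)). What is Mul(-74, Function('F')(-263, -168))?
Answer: Mul(-74, I, Pow(253, Rational(1, 2))) ≈ Mul(-1177.0, I)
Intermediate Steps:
Function('F')(L, Z) = Pow(Add(10, L), Rational(1, 2))
Mul(-74, Function('F')(-263, -168)) = Mul(-74, Pow(Add(10, -263), Rational(1, 2))) = Mul(-74, Pow(-253, Rational(1, 2))) = Mul(-74, Mul(I, Pow(253, Rational(1, 2)))) = Mul(-74, I, Pow(253, Rational(1, 2)))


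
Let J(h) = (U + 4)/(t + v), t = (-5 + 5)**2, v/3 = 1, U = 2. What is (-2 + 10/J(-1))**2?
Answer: 9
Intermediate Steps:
v = 3 (v = 3*1 = 3)
t = 0 (t = 0**2 = 0)
J(h) = 2 (J(h) = (2 + 4)/(0 + 3) = 6/3 = 6*(1/3) = 2)
(-2 + 10/J(-1))**2 = (-2 + 10/2)**2 = (-2 + 10*(1/2))**2 = (-2 + 5)**2 = 3**2 = 9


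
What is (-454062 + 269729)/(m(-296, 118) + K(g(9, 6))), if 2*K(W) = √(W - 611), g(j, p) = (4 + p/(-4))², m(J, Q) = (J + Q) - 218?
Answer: 1167933888/2511475 + 737332*I*√2419/2511475 ≈ 465.04 + 14.439*I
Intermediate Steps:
m(J, Q) = -218 + J + Q
g(j, p) = (4 - p/4)² (g(j, p) = (4 + p*(-¼))² = (4 - p/4)²)
K(W) = √(-611 + W)/2 (K(W) = √(W - 611)/2 = √(-611 + W)/2)
(-454062 + 269729)/(m(-296, 118) + K(g(9, 6))) = (-454062 + 269729)/((-218 - 296 + 118) + √(-611 + (-16 + 6)²/16)/2) = -184333/(-396 + √(-611 + (1/16)*(-10)²)/2) = -184333/(-396 + √(-611 + (1/16)*100)/2) = -184333/(-396 + √(-611 + 25/4)/2) = -184333/(-396 + √(-2419/4)/2) = -184333/(-396 + (I*√2419/2)/2) = -184333/(-396 + I*√2419/4)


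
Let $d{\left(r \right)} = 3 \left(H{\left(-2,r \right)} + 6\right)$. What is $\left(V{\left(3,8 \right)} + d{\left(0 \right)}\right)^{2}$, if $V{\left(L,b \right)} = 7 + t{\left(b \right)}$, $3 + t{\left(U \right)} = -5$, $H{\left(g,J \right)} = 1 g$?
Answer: $121$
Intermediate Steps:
$H{\left(g,J \right)} = g$
$t{\left(U \right)} = -8$ ($t{\left(U \right)} = -3 - 5 = -8$)
$V{\left(L,b \right)} = -1$ ($V{\left(L,b \right)} = 7 - 8 = -1$)
$d{\left(r \right)} = 12$ ($d{\left(r \right)} = 3 \left(-2 + 6\right) = 3 \cdot 4 = 12$)
$\left(V{\left(3,8 \right)} + d{\left(0 \right)}\right)^{2} = \left(-1 + 12\right)^{2} = 11^{2} = 121$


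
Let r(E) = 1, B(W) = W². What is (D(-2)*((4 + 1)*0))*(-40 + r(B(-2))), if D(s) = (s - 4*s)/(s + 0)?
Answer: 0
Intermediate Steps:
D(s) = -3 (D(s) = (-3*s)/s = -3)
(D(-2)*((4 + 1)*0))*(-40 + r(B(-2))) = (-3*(4 + 1)*0)*(-40 + 1) = -15*0*(-39) = -3*0*(-39) = 0*(-39) = 0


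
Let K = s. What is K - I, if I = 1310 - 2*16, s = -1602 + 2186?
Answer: -694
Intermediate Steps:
s = 584
K = 584
I = 1278 (I = 1310 - 32 = 1278)
K - I = 584 - 1*1278 = 584 - 1278 = -694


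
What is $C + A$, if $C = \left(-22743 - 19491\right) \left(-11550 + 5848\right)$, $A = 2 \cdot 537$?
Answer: $240819342$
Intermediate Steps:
$A = 1074$
$C = 240818268$ ($C = \left(-42234\right) \left(-5702\right) = 240818268$)
$C + A = 240818268 + 1074 = 240819342$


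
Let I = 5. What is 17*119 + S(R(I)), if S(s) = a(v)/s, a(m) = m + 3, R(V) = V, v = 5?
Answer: 10123/5 ≈ 2024.6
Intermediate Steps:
a(m) = 3 + m
S(s) = 8/s (S(s) = (3 + 5)/s = 8/s)
17*119 + S(R(I)) = 17*119 + 8/5 = 2023 + 8*(⅕) = 2023 + 8/5 = 10123/5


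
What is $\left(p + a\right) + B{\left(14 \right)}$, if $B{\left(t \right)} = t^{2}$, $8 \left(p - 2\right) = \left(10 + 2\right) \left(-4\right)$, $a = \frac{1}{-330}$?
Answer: $\frac{63359}{330} \approx 192.0$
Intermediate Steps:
$a = - \frac{1}{330} \approx -0.0030303$
$p = -4$ ($p = 2 + \frac{\left(10 + 2\right) \left(-4\right)}{8} = 2 + \frac{12 \left(-4\right)}{8} = 2 + \frac{1}{8} \left(-48\right) = 2 - 6 = -4$)
$\left(p + a\right) + B{\left(14 \right)} = \left(-4 - \frac{1}{330}\right) + 14^{2} = - \frac{1321}{330} + 196 = \frac{63359}{330}$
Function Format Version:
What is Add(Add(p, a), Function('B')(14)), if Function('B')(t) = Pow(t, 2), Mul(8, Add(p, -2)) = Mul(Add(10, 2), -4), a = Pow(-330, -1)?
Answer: Rational(63359, 330) ≈ 192.00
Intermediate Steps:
a = Rational(-1, 330) ≈ -0.0030303
p = -4 (p = Add(2, Mul(Rational(1, 8), Mul(Add(10, 2), -4))) = Add(2, Mul(Rational(1, 8), Mul(12, -4))) = Add(2, Mul(Rational(1, 8), -48)) = Add(2, -6) = -4)
Add(Add(p, a), Function('B')(14)) = Add(Add(-4, Rational(-1, 330)), Pow(14, 2)) = Add(Rational(-1321, 330), 196) = Rational(63359, 330)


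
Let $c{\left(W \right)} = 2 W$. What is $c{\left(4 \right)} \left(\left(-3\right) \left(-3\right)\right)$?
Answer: $72$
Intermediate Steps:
$c{\left(4 \right)} \left(\left(-3\right) \left(-3\right)\right) = 2 \cdot 4 \left(\left(-3\right) \left(-3\right)\right) = 8 \cdot 9 = 72$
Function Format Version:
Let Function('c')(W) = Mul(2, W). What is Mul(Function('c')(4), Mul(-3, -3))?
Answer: 72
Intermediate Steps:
Mul(Function('c')(4), Mul(-3, -3)) = Mul(Mul(2, 4), Mul(-3, -3)) = Mul(8, 9) = 72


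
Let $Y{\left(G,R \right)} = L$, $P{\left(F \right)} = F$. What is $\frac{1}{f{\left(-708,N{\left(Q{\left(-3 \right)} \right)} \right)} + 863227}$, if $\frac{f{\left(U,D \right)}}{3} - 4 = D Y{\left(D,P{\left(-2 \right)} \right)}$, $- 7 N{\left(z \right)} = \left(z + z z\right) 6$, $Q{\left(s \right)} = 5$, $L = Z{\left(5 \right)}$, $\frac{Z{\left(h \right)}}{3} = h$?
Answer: $\frac{7}{6034573} \approx 1.16 \cdot 10^{-6}$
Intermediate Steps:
$Z{\left(h \right)} = 3 h$
$L = 15$ ($L = 3 \cdot 5 = 15$)
$Y{\left(G,R \right)} = 15$
$N{\left(z \right)} = - \frac{6 z}{7} - \frac{6 z^{2}}{7}$ ($N{\left(z \right)} = - \frac{\left(z + z z\right) 6}{7} = - \frac{\left(z + z^{2}\right) 6}{7} = - \frac{6 z + 6 z^{2}}{7} = - \frac{6 z}{7} - \frac{6 z^{2}}{7}$)
$f{\left(U,D \right)} = 12 + 45 D$ ($f{\left(U,D \right)} = 12 + 3 D 15 = 12 + 3 \cdot 15 D = 12 + 45 D$)
$\frac{1}{f{\left(-708,N{\left(Q{\left(-3 \right)} \right)} \right)} + 863227} = \frac{1}{\left(12 + 45 \left(\left(- \frac{6}{7}\right) 5 \left(1 + 5\right)\right)\right) + 863227} = \frac{1}{\left(12 + 45 \left(\left(- \frac{6}{7}\right) 5 \cdot 6\right)\right) + 863227} = \frac{1}{\left(12 + 45 \left(- \frac{180}{7}\right)\right) + 863227} = \frac{1}{\left(12 - \frac{8100}{7}\right) + 863227} = \frac{1}{- \frac{8016}{7} + 863227} = \frac{1}{\frac{6034573}{7}} = \frac{7}{6034573}$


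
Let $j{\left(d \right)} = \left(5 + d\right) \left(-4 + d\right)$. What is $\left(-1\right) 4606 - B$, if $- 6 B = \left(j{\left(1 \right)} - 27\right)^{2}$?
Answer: $- \frac{8537}{2} \approx -4268.5$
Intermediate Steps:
$j{\left(d \right)} = \left(-4 + d\right) \left(5 + d\right)$
$B = - \frac{675}{2}$ ($B = - \frac{\left(\left(-20 + 1 + 1^{2}\right) - 27\right)^{2}}{6} = - \frac{\left(\left(-20 + 1 + 1\right) - 27\right)^{2}}{6} = - \frac{\left(-18 - 27\right)^{2}}{6} = - \frac{\left(-45\right)^{2}}{6} = \left(- \frac{1}{6}\right) 2025 = - \frac{675}{2} \approx -337.5$)
$\left(-1\right) 4606 - B = \left(-1\right) 4606 - - \frac{675}{2} = -4606 + \frac{675}{2} = - \frac{8537}{2}$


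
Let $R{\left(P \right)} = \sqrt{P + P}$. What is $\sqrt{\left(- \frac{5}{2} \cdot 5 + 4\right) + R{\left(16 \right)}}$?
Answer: $\frac{\sqrt{-34 + 16 \sqrt{2}}}{2} \approx 1.6862 i$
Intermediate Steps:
$R{\left(P \right)} = \sqrt{2} \sqrt{P}$ ($R{\left(P \right)} = \sqrt{2 P} = \sqrt{2} \sqrt{P}$)
$\sqrt{\left(- \frac{5}{2} \cdot 5 + 4\right) + R{\left(16 \right)}} = \sqrt{\left(- \frac{5}{2} \cdot 5 + 4\right) + \sqrt{2} \sqrt{16}} = \sqrt{\left(\left(-5\right) \frac{1}{2} \cdot 5 + 4\right) + \sqrt{2} \cdot 4} = \sqrt{\left(\left(- \frac{5}{2}\right) 5 + 4\right) + 4 \sqrt{2}} = \sqrt{\left(- \frac{25}{2} + 4\right) + 4 \sqrt{2}} = \sqrt{- \frac{17}{2} + 4 \sqrt{2}}$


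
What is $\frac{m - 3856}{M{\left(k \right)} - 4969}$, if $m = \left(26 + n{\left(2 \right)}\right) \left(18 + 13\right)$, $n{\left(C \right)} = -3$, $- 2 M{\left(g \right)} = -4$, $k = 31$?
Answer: $\frac{3143}{4967} \approx 0.63278$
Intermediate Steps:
$M{\left(g \right)} = 2$ ($M{\left(g \right)} = \left(- \frac{1}{2}\right) \left(-4\right) = 2$)
$m = 713$ ($m = \left(26 - 3\right) \left(18 + 13\right) = 23 \cdot 31 = 713$)
$\frac{m - 3856}{M{\left(k \right)} - 4969} = \frac{713 - 3856}{2 - 4969} = - \frac{3143}{-4967} = \left(-3143\right) \left(- \frac{1}{4967}\right) = \frac{3143}{4967}$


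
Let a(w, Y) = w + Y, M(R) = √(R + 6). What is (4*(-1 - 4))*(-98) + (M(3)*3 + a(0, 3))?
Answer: 1972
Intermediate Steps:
M(R) = √(6 + R)
a(w, Y) = Y + w
(4*(-1 - 4))*(-98) + (M(3)*3 + a(0, 3)) = (4*(-1 - 4))*(-98) + (√(6 + 3)*3 + (3 + 0)) = (4*(-5))*(-98) + (√9*3 + 3) = -20*(-98) + (3*3 + 3) = 1960 + (9 + 3) = 1960 + 12 = 1972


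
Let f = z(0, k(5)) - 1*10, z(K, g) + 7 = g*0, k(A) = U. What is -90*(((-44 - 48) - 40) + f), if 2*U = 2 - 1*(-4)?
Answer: 13410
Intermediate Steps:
U = 3 (U = (2 - 1*(-4))/2 = (2 + 4)/2 = (½)*6 = 3)
k(A) = 3
z(K, g) = -7 (z(K, g) = -7 + g*0 = -7 + 0 = -7)
f = -17 (f = -7 - 1*10 = -7 - 10 = -17)
-90*(((-44 - 48) - 40) + f) = -90*(((-44 - 48) - 40) - 17) = -90*((-92 - 40) - 17) = -90*(-132 - 17) = -90*(-149) = 13410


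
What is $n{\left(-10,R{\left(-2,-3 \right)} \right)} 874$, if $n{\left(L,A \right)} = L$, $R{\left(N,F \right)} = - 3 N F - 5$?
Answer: $-8740$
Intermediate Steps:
$R{\left(N,F \right)} = -5 - 3 F N$ ($R{\left(N,F \right)} = - 3 F N - 5 = -5 - 3 F N$)
$n{\left(-10,R{\left(-2,-3 \right)} \right)} 874 = \left(-10\right) 874 = -8740$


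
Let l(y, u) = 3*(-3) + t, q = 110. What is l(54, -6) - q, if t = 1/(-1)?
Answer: -120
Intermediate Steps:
t = -1
l(y, u) = -10 (l(y, u) = 3*(-3) - 1 = -9 - 1 = -10)
l(54, -6) - q = -10 - 1*110 = -10 - 110 = -120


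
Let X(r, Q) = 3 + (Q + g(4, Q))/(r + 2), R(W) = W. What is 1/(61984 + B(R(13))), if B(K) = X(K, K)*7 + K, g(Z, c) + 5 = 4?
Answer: 5/310118 ≈ 1.6123e-5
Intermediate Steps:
g(Z, c) = -1 (g(Z, c) = -5 + 4 = -1)
X(r, Q) = 3 + (-1 + Q)/(2 + r) (X(r, Q) = 3 + (Q - 1)/(r + 2) = 3 + (-1 + Q)/(2 + r))
B(K) = K + 7*(5 + 4*K)/(2 + K) (B(K) = ((5 + K + 3*K)/(2 + K))*7 + K = ((5 + 4*K)/(2 + K))*7 + K = 7*(5 + 4*K)/(2 + K) + K = K + 7*(5 + 4*K)/(2 + K))
1/(61984 + B(R(13))) = 1/(61984 + (35 + 13² + 30*13)/(2 + 13)) = 1/(61984 + (35 + 169 + 390)/15) = 1/(61984 + (1/15)*594) = 1/(61984 + 198/5) = 1/(310118/5) = 5/310118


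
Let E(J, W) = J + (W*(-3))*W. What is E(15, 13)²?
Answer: 242064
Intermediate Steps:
E(J, W) = J - 3*W² (E(J, W) = J + (-3*W)*W = J - 3*W²)
E(15, 13)² = (15 - 3*13²)² = (15 - 3*169)² = (15 - 507)² = (-492)² = 242064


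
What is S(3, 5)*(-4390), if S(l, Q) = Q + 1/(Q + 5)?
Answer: -22389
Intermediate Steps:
S(l, Q) = Q + 1/(5 + Q)
S(3, 5)*(-4390) = ((1 + 5**2 + 5*5)/(5 + 5))*(-4390) = ((1 + 25 + 25)/10)*(-4390) = ((1/10)*51)*(-4390) = (51/10)*(-4390) = -22389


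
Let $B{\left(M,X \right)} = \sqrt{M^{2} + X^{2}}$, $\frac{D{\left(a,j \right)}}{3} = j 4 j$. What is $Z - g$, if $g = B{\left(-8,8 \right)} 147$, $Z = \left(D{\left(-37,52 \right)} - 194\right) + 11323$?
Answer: $43577 - 1176 \sqrt{2} \approx 41914.0$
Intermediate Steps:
$D{\left(a,j \right)} = 12 j^{2}$ ($D{\left(a,j \right)} = 3 j 4 j = 3 \cdot 4 j j = 3 \cdot 4 j^{2} = 12 j^{2}$)
$Z = 43577$ ($Z = \left(12 \cdot 52^{2} - 194\right) + 11323 = \left(12 \cdot 2704 - 194\right) + 11323 = \left(32448 - 194\right) + 11323 = 32254 + 11323 = 43577$)
$g = 1176 \sqrt{2}$ ($g = \sqrt{\left(-8\right)^{2} + 8^{2}} \cdot 147 = \sqrt{64 + 64} \cdot 147 = \sqrt{128} \cdot 147 = 8 \sqrt{2} \cdot 147 = 1176 \sqrt{2} \approx 1663.1$)
$Z - g = 43577 - 1176 \sqrt{2}$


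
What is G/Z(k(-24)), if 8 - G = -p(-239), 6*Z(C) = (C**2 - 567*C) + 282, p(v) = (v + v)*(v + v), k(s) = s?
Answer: 228492/2411 ≈ 94.771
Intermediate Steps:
p(v) = 4*v**2 (p(v) = (2*v)*(2*v) = 4*v**2)
Z(C) = 47 - 189*C/2 + C**2/6 (Z(C) = ((C**2 - 567*C) + 282)/6 = (282 + C**2 - 567*C)/6 = 47 - 189*C/2 + C**2/6)
G = 228492 (G = 8 - (-1)*4*(-239)**2 = 8 - (-1)*4*57121 = 8 - (-1)*228484 = 8 - 1*(-228484) = 8 + 228484 = 228492)
G/Z(k(-24)) = 228492/(47 - 189/2*(-24) + (1/6)*(-24)**2) = 228492/(47 + 2268 + (1/6)*576) = 228492/(47 + 2268 + 96) = 228492/2411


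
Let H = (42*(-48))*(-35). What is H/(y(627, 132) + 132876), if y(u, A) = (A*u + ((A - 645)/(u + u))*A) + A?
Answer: 11760/35953 ≈ 0.32709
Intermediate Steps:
H = 70560 (H = -2016*(-35) = 70560)
y(u, A) = A + A*u + A*(-645 + A)/(2*u) (y(u, A) = (A*u + ((-645 + A)/((2*u)))*A) + A = (A*u + ((-645 + A)*(1/(2*u)))*A) + A = (A*u + ((-645 + A)/(2*u))*A) + A = (A*u + A*(-645 + A)/(2*u)) + A = A + A*u + A*(-645 + A)/(2*u))
H/(y(627, 132) + 132876) = 70560/((½)*132*(-645 + 132 + 2*627*(1 + 627))/627 + 132876) = 70560/((½)*132*(1/627)*(-645 + 132 + 2*627*628) + 132876) = 70560/((½)*132*(1/627)*(-645 + 132 + 787512) + 132876) = 70560/((½)*132*(1/627)*786999 + 132876) = 70560/(82842 + 132876) = 70560/215718 = 70560*(1/215718) = 11760/35953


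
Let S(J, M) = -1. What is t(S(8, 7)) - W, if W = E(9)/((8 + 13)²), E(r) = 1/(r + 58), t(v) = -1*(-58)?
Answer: 1713725/29547 ≈ 58.000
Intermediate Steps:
t(v) = 58
E(r) = 1/(58 + r)
W = 1/29547 (W = 1/((58 + 9)*((8 + 13)²)) = 1/(67*(21²)) = (1/67)/441 = (1/67)*(1/441) = 1/29547 ≈ 3.3844e-5)
t(S(8, 7)) - W = 58 - 1*1/29547 = 58 - 1/29547 = 1713725/29547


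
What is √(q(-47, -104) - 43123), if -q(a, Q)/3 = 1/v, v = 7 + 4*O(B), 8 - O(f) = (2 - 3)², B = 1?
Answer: 2*I*√13206445/35 ≈ 207.66*I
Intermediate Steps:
O(f) = 7 (O(f) = 8 - (2 - 3)² = 8 - 1*(-1)² = 8 - 1*1 = 8 - 1 = 7)
v = 35 (v = 7 + 4*7 = 7 + 28 = 35)
q(a, Q) = -3/35
√(q(-47, -104) - 43123) = √(-3/35 - 43123) = √(-1509308/35) = 2*I*√13206445/35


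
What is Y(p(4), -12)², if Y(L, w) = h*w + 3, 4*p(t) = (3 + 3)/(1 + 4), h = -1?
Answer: 225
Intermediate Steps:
p(t) = 3/10 (p(t) = ((3 + 3)/(1 + 4))/4 = (6/5)/4 = (6*(⅕))/4 = (¼)*(6/5) = 3/10)
Y(L, w) = 3 - w (Y(L, w) = -w + 3 = 3 - w)
Y(p(4), -12)² = (3 - 1*(-12))² = (3 + 12)² = 15² = 225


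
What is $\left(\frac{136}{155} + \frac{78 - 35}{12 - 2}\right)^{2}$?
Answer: $\frac{103041}{3844} \approx 26.806$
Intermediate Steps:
$\left(\frac{136}{155} + \frac{78 - 35}{12 - 2}\right)^{2} = \left(136 \cdot \frac{1}{155} + \frac{43}{10}\right)^{2} = \left(\frac{136}{155} + 43 \cdot \frac{1}{10}\right)^{2} = \left(\frac{136}{155} + \frac{43}{10}\right)^{2} = \left(\frac{321}{62}\right)^{2} = \frac{103041}{3844}$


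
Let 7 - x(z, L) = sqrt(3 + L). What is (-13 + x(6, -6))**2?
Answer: (6 + I*sqrt(3))**2 ≈ 33.0 + 20.785*I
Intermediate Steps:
x(z, L) = 7 - sqrt(3 + L)
(-13 + x(6, -6))**2 = (-13 + (7 - sqrt(3 - 6)))**2 = (-13 + (7 - sqrt(-3)))**2 = (-13 + (7 - I*sqrt(3)))**2 = (-6 - I*sqrt(3))**2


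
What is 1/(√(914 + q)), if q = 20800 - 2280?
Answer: √19434/19434 ≈ 0.0071733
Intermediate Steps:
q = 18520
1/(√(914 + q)) = 1/(√(914 + 18520)) = 1/(√19434) = √19434/19434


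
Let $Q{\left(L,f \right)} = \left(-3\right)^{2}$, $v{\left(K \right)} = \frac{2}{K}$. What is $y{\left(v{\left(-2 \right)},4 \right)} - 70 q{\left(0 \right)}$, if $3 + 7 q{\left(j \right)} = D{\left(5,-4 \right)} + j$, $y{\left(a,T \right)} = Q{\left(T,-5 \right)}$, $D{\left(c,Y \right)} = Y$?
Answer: $79$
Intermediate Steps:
$Q{\left(L,f \right)} = 9$
$y{\left(a,T \right)} = 9$
$q{\left(j \right)} = -1 + \frac{j}{7}$ ($q{\left(j \right)} = - \frac{3}{7} + \frac{-4 + j}{7} = - \frac{3}{7} + \left(- \frac{4}{7} + \frac{j}{7}\right) = -1 + \frac{j}{7}$)
$y{\left(v{\left(-2 \right)},4 \right)} - 70 q{\left(0 \right)} = 9 - 70 \left(-1 + \frac{1}{7} \cdot 0\right) = 9 - 70 \left(-1 + 0\right) = 9 - -70 = 9 + 70 = 79$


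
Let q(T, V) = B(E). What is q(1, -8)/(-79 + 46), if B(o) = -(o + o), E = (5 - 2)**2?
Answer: 6/11 ≈ 0.54545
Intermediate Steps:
E = 9 (E = 3**2 = 9)
B(o) = -2*o
q(T, V) = -18 (q(T, V) = -2*9 = -18)
q(1, -8)/(-79 + 46) = -18/(-79 + 46) = -18/(-33) = -18*(-1/33) = 6/11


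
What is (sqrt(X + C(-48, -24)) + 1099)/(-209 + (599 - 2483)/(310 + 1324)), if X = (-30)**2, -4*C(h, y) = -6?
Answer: -897883/171695 - 817*sqrt(3606)/343390 ≈ -5.3724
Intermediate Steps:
C(h, y) = 3/2 (C(h, y) = -1/4*(-6) = 3/2)
X = 900
(sqrt(X + C(-48, -24)) + 1099)/(-209 + (599 - 2483)/(310 + 1324)) = (sqrt(900 + 3/2) + 1099)/(-209 + (599 - 2483)/(310 + 1324)) = (sqrt(1803/2) + 1099)/(-209 - 1884/1634) = (sqrt(3606)/2 + 1099)/(-209 - 1884*1/1634) = (1099 + sqrt(3606)/2)/(-209 - 942/817) = (1099 + sqrt(3606)/2)/(-171695/817) = (1099 + sqrt(3606)/2)*(-817/171695) = -897883/171695 - 817*sqrt(3606)/343390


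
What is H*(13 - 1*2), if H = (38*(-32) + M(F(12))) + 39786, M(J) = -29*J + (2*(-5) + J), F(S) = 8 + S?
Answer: 418000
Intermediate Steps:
M(J) = -10 - 28*J (M(J) = -29*J + (-10 + J) = -10 - 28*J)
H = 38000 (H = (38*(-32) + (-10 - 28*(8 + 12))) + 39786 = (-1216 + (-10 - 28*20)) + 39786 = (-1216 + (-10 - 560)) + 39786 = (-1216 - 570) + 39786 = -1786 + 39786 = 38000)
H*(13 - 1*2) = 38000*(13 - 1*2) = 38000*(13 - 2) = 38000*11 = 418000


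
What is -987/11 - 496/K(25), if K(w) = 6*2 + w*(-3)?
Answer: -56725/693 ≈ -81.854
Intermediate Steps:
K(w) = 12 - 3*w
-987/11 - 496/K(25) = -987/11 - 496/(12 - 3*25) = -987*1/11 - 496/(12 - 75) = -987/11 - 496/(-63) = -987/11 - 496*(-1/63) = -987/11 + 496/63 = -56725/693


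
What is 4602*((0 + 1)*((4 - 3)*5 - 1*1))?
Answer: 18408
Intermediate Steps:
4602*((0 + 1)*((4 - 3)*5 - 1*1)) = 4602*(1*(1*5 - 1)) = 4602*(1*(5 - 1)) = 4602*(1*4) = 4602*4 = 18408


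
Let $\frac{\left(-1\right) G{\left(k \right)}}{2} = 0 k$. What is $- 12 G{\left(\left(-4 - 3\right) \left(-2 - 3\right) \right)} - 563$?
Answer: $-563$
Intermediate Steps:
$G{\left(k \right)} = 0$ ($G{\left(k \right)} = - 2 \cdot 0 k = \left(-2\right) 0 = 0$)
$- 12 G{\left(\left(-4 - 3\right) \left(-2 - 3\right) \right)} - 563 = \left(-12\right) 0 - 563 = 0 - 563 = -563$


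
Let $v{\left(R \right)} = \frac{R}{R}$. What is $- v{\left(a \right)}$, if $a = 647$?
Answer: $-1$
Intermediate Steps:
$v{\left(R \right)} = 1$
$- v{\left(a \right)} = \left(-1\right) 1 = -1$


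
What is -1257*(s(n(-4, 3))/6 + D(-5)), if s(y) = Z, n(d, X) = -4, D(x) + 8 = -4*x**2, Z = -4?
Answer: 136594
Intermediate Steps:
D(x) = -8 - 4*x**2
s(y) = -4
-1257*(s(n(-4, 3))/6 + D(-5)) = -1257*(-4/6 + (-8 - 4*(-5)**2)) = -1257*(-4*1/6 + (-8 - 4*25)) = -1257*(-2/3 + (-8 - 100)) = -1257*(-2/3 - 108) = -1257*(-326/3) = 136594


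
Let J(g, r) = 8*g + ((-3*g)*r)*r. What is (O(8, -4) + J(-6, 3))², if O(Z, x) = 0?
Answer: 12996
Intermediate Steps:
J(g, r) = 8*g - 3*g*r² (J(g, r) = 8*g + (-3*g*r)*r = 8*g - 3*g*r²)
(O(8, -4) + J(-6, 3))² = (0 - 6*(8 - 3*3²))² = (0 - 6*(8 - 3*9))² = (0 - 6*(8 - 27))² = (0 - 6*(-19))² = (0 + 114)² = 114² = 12996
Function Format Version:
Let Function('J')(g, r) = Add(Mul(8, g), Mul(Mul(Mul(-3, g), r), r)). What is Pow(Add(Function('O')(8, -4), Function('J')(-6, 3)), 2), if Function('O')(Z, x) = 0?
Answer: 12996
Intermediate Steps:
Function('J')(g, r) = Add(Mul(8, g), Mul(-3, g, Pow(r, 2))) (Function('J')(g, r) = Add(Mul(8, g), Mul(Mul(-3, g, r), r)) = Add(Mul(8, g), Mul(-3, g, Pow(r, 2))))
Pow(Add(Function('O')(8, -4), Function('J')(-6, 3)), 2) = Pow(Add(0, Mul(-6, Add(8, Mul(-3, Pow(3, 2))))), 2) = Pow(Add(0, Mul(-6, Add(8, Mul(-3, 9)))), 2) = Pow(Add(0, Mul(-6, Add(8, -27))), 2) = Pow(Add(0, Mul(-6, -19)), 2) = Pow(Add(0, 114), 2) = Pow(114, 2) = 12996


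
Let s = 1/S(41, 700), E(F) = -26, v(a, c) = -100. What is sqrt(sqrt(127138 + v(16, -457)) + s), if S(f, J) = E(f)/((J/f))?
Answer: sqrt(-186550 + 284089*sqrt(127038))/533 ≈ 18.862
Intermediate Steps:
S(f, J) = -26*f/J
s = -350/533 (s = 1/(-26*41/700) = 1/(-26*41*1/700) = 1/(-533/350) = -350/533 ≈ -0.65666)
sqrt(sqrt(127138 + v(16, -457)) + s) = sqrt(sqrt(127138 - 100) - 350/533) = sqrt(sqrt(127038) - 350/533) = sqrt(-350/533 + sqrt(127038))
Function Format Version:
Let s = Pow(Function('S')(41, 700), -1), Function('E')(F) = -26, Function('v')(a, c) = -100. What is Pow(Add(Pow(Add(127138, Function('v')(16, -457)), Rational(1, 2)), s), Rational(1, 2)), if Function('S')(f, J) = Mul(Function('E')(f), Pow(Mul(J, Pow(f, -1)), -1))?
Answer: Mul(Rational(1, 533), Pow(Add(-186550, Mul(284089, Pow(127038, Rational(1, 2)))), Rational(1, 2))) ≈ 18.862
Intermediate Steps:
Function('S')(f, J) = Mul(-26, f, Pow(J, -1)) (Function('S')(f, J) = Mul(-26, Pow(Mul(J, Pow(f, -1)), -1)) = Mul(-26, Mul(f, Pow(J, -1))) = Mul(-26, f, Pow(J, -1)))
s = Rational(-350, 533) (s = Pow(Mul(-26, 41, Pow(700, -1)), -1) = Pow(Mul(-26, 41, Rational(1, 700)), -1) = Pow(Rational(-533, 350), -1) = Rational(-350, 533) ≈ -0.65666)
Pow(Add(Pow(Add(127138, Function('v')(16, -457)), Rational(1, 2)), s), Rational(1, 2)) = Pow(Add(Pow(Add(127138, -100), Rational(1, 2)), Rational(-350, 533)), Rational(1, 2)) = Pow(Add(Pow(127038, Rational(1, 2)), Rational(-350, 533)), Rational(1, 2)) = Pow(Add(Rational(-350, 533), Pow(127038, Rational(1, 2))), Rational(1, 2))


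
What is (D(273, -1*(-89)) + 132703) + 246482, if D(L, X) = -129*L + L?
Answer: 344241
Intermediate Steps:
D(L, X) = -128*L
(D(273, -1*(-89)) + 132703) + 246482 = (-128*273 + 132703) + 246482 = (-34944 + 132703) + 246482 = 97759 + 246482 = 344241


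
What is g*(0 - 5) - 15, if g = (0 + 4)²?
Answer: -95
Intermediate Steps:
g = 16 (g = 4² = 16)
g*(0 - 5) - 15 = 16*(0 - 5) - 15 = 16*(-5) - 15 = -80 - 15 = -95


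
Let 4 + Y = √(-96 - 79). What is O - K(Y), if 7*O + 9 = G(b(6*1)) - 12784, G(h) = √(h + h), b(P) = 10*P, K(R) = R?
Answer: -12765/7 + 2*√30/7 - 5*I*√7 ≈ -1822.0 - 13.229*I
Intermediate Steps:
Y = -4 + 5*I*√7 (Y = -4 + √(-96 - 79) = -4 + √(-175) = -4 + 5*I*√7 ≈ -4.0 + 13.229*I)
G(h) = √2*√h (G(h) = √(2*h) = √2*√h)
O = -12793/7 + 2*√30/7 (O = -9/7 + (√2*√(10*(6*1)) - 12784)/7 = -9/7 + (√2*√(10*6) - 12784)/7 = -9/7 + (√2*√60 - 12784)/7 = -9/7 + (√2*(2*√15) - 12784)/7 = -9/7 + (2*√30 - 12784)/7 = -9/7 + (-12784 + 2*√30)/7 = -9/7 + (-12784/7 + 2*√30/7) = -12793/7 + 2*√30/7 ≈ -1826.0)
O - K(Y) = (-12793/7 + 2*√30/7) - (-4 + 5*I*√7) = (-12793/7 + 2*√30/7) + (4 - 5*I*√7) = -12765/7 + 2*√30/7 - 5*I*√7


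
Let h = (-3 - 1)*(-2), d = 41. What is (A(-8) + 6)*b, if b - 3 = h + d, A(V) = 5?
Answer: 572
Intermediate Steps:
h = 8 (h = -4*(-2) = 8)
b = 52 (b = 3 + (8 + 41) = 3 + 49 = 52)
(A(-8) + 6)*b = (5 + 6)*52 = 11*52 = 572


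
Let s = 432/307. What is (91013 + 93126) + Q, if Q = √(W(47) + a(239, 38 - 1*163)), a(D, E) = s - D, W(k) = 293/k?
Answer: 184139 + 2*I*√12041996101/14429 ≈ 1.8414e+5 + 15.21*I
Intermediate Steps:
s = 432/307 (s = 432*(1/307) = 432/307 ≈ 1.4072)
a(D, E) = 432/307 - D
Q = 2*I*√12041996101/14429 (Q = √(293/47 + (432/307 - 1*239)) = √(293*(1/47) + (432/307 - 239)) = √(293/47 - 72941/307) = √(-3338276/14429) = 2*I*√12041996101/14429 ≈ 15.21*I)
(91013 + 93126) + Q = (91013 + 93126) + 2*I*√12041996101/14429 = 184139 + 2*I*√12041996101/14429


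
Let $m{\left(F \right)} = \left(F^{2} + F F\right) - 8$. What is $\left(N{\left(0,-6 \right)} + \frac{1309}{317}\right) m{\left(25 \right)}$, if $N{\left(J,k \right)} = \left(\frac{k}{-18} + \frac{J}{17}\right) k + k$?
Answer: $- \frac{1523934}{317} \approx -4807.4$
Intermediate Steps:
$N{\left(J,k \right)} = k + k \left(- \frac{k}{18} + \frac{J}{17}\right)$ ($N{\left(J,k \right)} = \left(k \left(- \frac{1}{18}\right) + J \frac{1}{17}\right) k + k = \left(- \frac{k}{18} + \frac{J}{17}\right) k + k = k \left(- \frac{k}{18} + \frac{J}{17}\right) + k = k + k \left(- \frac{k}{18} + \frac{J}{17}\right)$)
$m{\left(F \right)} = -8 + 2 F^{2}$ ($m{\left(F \right)} = \left(F^{2} + F^{2}\right) - 8 = 2 F^{2} - 8 = -8 + 2 F^{2}$)
$\left(N{\left(0,-6 \right)} + \frac{1309}{317}\right) m{\left(25 \right)} = \left(\frac{1}{306} \left(-6\right) \left(306 - -102 + 18 \cdot 0\right) + \frac{1309}{317}\right) \left(-8 + 2 \cdot 25^{2}\right) = \left(\frac{1}{306} \left(-6\right) \left(306 + 102 + 0\right) + 1309 \cdot \frac{1}{317}\right) \left(-8 + 2 \cdot 625\right) = \left(\frac{1}{306} \left(-6\right) 408 + \frac{1309}{317}\right) \left(-8 + 1250\right) = \left(-8 + \frac{1309}{317}\right) 1242 = \left(- \frac{1227}{317}\right) 1242 = - \frac{1523934}{317}$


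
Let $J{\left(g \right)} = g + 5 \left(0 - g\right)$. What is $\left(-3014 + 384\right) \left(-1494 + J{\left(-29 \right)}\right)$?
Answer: $3624140$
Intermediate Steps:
$J{\left(g \right)} = - 4 g$ ($J{\left(g \right)} = g + 5 \left(- g\right) = g - 5 g = - 4 g$)
$\left(-3014 + 384\right) \left(-1494 + J{\left(-29 \right)}\right) = \left(-3014 + 384\right) \left(-1494 - -116\right) = - 2630 \left(-1494 + 116\right) = \left(-2630\right) \left(-1378\right) = 3624140$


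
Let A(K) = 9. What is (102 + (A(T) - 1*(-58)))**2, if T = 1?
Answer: 28561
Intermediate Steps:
(102 + (A(T) - 1*(-58)))**2 = (102 + (9 - 1*(-58)))**2 = (102 + (9 + 58))**2 = (102 + 67)**2 = 169**2 = 28561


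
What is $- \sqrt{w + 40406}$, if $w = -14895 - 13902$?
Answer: $- \sqrt{11609} \approx -107.75$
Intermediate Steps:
$w = -28797$
$- \sqrt{w + 40406} = - \sqrt{-28797 + 40406} = - \sqrt{11609}$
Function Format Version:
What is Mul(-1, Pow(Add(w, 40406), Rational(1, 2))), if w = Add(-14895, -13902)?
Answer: Mul(-1, Pow(11609, Rational(1, 2))) ≈ -107.75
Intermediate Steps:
w = -28797
Mul(-1, Pow(Add(w, 40406), Rational(1, 2))) = Mul(-1, Pow(Add(-28797, 40406), Rational(1, 2))) = Mul(-1, Pow(11609, Rational(1, 2)))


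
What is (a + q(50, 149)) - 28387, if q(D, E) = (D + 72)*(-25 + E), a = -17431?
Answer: -30690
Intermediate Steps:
q(D, E) = (-25 + E)*(72 + D) (q(D, E) = (72 + D)*(-25 + E) = (-25 + E)*(72 + D))
(a + q(50, 149)) - 28387 = (-17431 + (-1800 - 25*50 + 72*149 + 50*149)) - 28387 = (-17431 + (-1800 - 1250 + 10728 + 7450)) - 28387 = (-17431 + 15128) - 28387 = -2303 - 28387 = -30690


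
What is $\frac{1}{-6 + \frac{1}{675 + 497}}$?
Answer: $- \frac{1172}{7031} \approx -0.16669$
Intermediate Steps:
$\frac{1}{-6 + \frac{1}{675 + 497}} = \frac{1}{-6 + \frac{1}{1172}} = \frac{1}{- \frac{7031}{1172}} = - \frac{1172}{7031}$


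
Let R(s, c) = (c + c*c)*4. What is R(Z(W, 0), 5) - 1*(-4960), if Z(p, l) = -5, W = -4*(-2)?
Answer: 5080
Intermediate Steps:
W = 8
R(s, c) = 4*c + 4*c² (R(s, c) = (c + c²)*4 = 4*c + 4*c²)
R(Z(W, 0), 5) - 1*(-4960) = 4*5*(1 + 5) - 1*(-4960) = 4*5*6 + 4960 = 120 + 4960 = 5080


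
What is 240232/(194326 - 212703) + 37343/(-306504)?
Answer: -74318321239/5632624008 ≈ -13.194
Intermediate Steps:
240232/(194326 - 212703) + 37343/(-306504) = 240232/(-18377) + 37343*(-1/306504) = 240232*(-1/18377) - 37343/306504 = -240232/18377 - 37343/306504 = -74318321239/5632624008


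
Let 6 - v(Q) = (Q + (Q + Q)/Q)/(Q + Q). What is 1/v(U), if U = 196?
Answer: 196/1077 ≈ 0.18199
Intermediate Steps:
v(Q) = 6 - (2 + Q)/(2*Q) (v(Q) = 6 - (Q + (Q + Q)/Q)/(Q + Q) = 6 - (Q + (2*Q)/Q)/(2*Q) = 6 - (Q + 2)*1/(2*Q) = 6 - (2 + Q)*1/(2*Q) = 6 - (2 + Q)/(2*Q))
1/v(U) = 1/(11/2 - 1/196) = 1/(1077/196) = 196/1077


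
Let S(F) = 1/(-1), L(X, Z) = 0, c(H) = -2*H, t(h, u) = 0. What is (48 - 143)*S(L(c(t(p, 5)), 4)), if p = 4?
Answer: 95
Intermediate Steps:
S(F) = -1
(48 - 143)*S(L(c(t(p, 5)), 4)) = (48 - 143)*(-1) = -95*(-1) = 95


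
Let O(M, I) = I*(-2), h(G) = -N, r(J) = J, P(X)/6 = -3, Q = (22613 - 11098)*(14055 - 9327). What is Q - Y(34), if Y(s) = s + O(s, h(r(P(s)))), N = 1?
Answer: 54442884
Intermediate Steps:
Q = 54442920 (Q = 11515*4728 = 54442920)
P(X) = -18 (P(X) = 6*(-3) = -18)
h(G) = -1 (h(G) = -1*1 = -1)
O(M, I) = -2*I
Y(s) = 2 + s (Y(s) = s - 2*(-1) = s + 2 = 2 + s)
Q - Y(34) = 54442920 - (2 + 34) = 54442920 - 1*36 = 54442920 - 36 = 54442884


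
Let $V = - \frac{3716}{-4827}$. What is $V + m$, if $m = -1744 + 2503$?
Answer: $\frac{3667409}{4827} \approx 759.77$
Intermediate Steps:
$V = \frac{3716}{4827}$ ($V = \left(-3716\right) \left(- \frac{1}{4827}\right) = \frac{3716}{4827} \approx 0.76984$)
$m = 759$
$V + m = \frac{3716}{4827} + 759 = \frac{3667409}{4827}$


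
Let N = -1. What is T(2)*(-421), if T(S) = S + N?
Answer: -421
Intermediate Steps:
T(S) = -1 + S (T(S) = S - 1 = -1 + S)
T(2)*(-421) = (-1 + 2)*(-421) = 1*(-421) = -421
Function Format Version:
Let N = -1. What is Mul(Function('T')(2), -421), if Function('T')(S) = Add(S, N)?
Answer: -421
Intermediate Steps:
Function('T')(S) = Add(-1, S) (Function('T')(S) = Add(S, -1) = Add(-1, S))
Mul(Function('T')(2), -421) = Mul(Add(-1, 2), -421) = Mul(1, -421) = -421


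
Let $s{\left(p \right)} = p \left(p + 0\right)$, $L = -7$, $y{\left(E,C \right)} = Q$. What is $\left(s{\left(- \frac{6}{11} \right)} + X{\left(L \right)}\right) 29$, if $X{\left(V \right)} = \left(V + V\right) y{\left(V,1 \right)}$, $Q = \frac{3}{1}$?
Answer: $- \frac{146334}{121} \approx -1209.4$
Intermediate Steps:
$Q = 3$ ($Q = 3 \cdot 1 = 3$)
$y{\left(E,C \right)} = 3$
$X{\left(V \right)} = 6 V$ ($X{\left(V \right)} = \left(V + V\right) 3 = 2 V 3 = 6 V$)
$s{\left(p \right)} = p^{2}$ ($s{\left(p \right)} = p p = p^{2}$)
$\left(s{\left(- \frac{6}{11} \right)} + X{\left(L \right)}\right) 29 = \left(\left(- \frac{6}{11}\right)^{2} + 6 \left(-7\right)\right) 29 = \left(\left(\left(-6\right) \frac{1}{11}\right)^{2} - 42\right) 29 = \left(\left(- \frac{6}{11}\right)^{2} - 42\right) 29 = \left(\frac{36}{121} - 42\right) 29 = \left(- \frac{5046}{121}\right) 29 = - \frac{146334}{121}$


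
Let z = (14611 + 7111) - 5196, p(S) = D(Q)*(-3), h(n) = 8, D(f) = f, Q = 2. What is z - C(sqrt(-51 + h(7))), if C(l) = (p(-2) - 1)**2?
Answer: 16477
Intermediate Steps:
p(S) = -6 (p(S) = 2*(-3) = -6)
C(l) = 49 (C(l) = (-6 - 1)**2 = (-7)**2 = 49)
z = 16526 (z = 21722 - 5196 = 16526)
z - C(sqrt(-51 + h(7))) = 16526 - 1*49 = 16526 - 49 = 16477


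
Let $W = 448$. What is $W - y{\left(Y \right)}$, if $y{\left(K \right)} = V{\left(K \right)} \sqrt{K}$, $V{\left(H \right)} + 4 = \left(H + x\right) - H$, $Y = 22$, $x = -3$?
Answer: $448 + 7 \sqrt{22} \approx 480.83$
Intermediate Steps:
$V{\left(H \right)} = -7$ ($V{\left(H \right)} = -4 + \left(\left(H - 3\right) - H\right) = -4 + \left(\left(-3 + H\right) - H\right) = -4 - 3 = -7$)
$y{\left(K \right)} = - 7 \sqrt{K}$
$W - y{\left(Y \right)} = 448 - - 7 \sqrt{22} = 448 + 7 \sqrt{22}$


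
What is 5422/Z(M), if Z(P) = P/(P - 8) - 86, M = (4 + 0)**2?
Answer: -2711/42 ≈ -64.548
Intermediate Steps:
M = 16 (M = 4**2 = 16)
Z(P) = -86 + P/(-8 + P) (Z(P) = P/(-8 + P) - 86 = -86 + P/(-8 + P))
5422/Z(M) = 5422/(((688 - 85*16)/(-8 + 16))) = 5422/(((688 - 1360)/8)) = 5422/(((1/8)*(-672))) = 5422/(-84) = 5422*(-1/84) = -2711/42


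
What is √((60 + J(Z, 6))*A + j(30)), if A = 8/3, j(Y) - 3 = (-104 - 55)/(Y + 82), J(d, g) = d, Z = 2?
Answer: √1177743/84 ≈ 12.920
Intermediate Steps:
j(Y) = 3 - 159/(82 + Y) (j(Y) = 3 + (-104 - 55)/(Y + 82) = 3 - 159/(82 + Y))
A = 8/3 (A = (⅓)*8 = 8/3 ≈ 2.6667)
√((60 + J(Z, 6))*A + j(30)) = √((60 + 2)*(8/3) + 3*(29 + 30)/(82 + 30)) = √(62*(8/3) + 3*59/112) = √(496/3 + 3*(1/112)*59) = √(496/3 + 177/112) = √(56083/336) = √1177743/84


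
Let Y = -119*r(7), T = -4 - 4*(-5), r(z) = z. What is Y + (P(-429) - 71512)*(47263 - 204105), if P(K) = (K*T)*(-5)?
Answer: 5833266831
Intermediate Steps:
T = 16 (T = -4 + 20 = 16)
P(K) = -80*K (P(K) = (K*16)*(-5) = (16*K)*(-5) = -80*K)
Y = -833 (Y = -119*7 = -833)
Y + (P(-429) - 71512)*(47263 - 204105) = -833 + (-80*(-429) - 71512)*(47263 - 204105) = -833 + (34320 - 71512)*(-156842) = -833 - 37192*(-156842) = -833 + 5833267664 = 5833266831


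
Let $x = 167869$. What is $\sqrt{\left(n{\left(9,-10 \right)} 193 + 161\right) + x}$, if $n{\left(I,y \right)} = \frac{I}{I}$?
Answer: $\sqrt{168223} \approx 410.15$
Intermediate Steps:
$n{\left(I,y \right)} = 1$
$\sqrt{\left(n{\left(9,-10 \right)} 193 + 161\right) + x} = \sqrt{\left(1 \cdot 193 + 161\right) + 167869} = \sqrt{\left(193 + 161\right) + 167869} = \sqrt{354 + 167869} = \sqrt{168223}$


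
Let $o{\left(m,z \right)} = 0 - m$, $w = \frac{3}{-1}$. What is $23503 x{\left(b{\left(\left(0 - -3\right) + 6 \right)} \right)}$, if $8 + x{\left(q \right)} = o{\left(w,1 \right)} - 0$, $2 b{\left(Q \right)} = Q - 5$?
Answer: $-117515$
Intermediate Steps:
$w = -3$ ($w = 3 \left(-1\right) = -3$)
$b{\left(Q \right)} = - \frac{5}{2} + \frac{Q}{2}$ ($b{\left(Q \right)} = \frac{Q - 5}{2} = \frac{-5 + Q}{2} = - \frac{5}{2} + \frac{Q}{2}$)
$o{\left(m,z \right)} = - m$
$x{\left(q \right)} = -5$ ($x{\left(q \right)} = -8 - -3 = -8 + \left(3 + 0\right) = -8 + 3 = -5$)
$23503 x{\left(b{\left(\left(0 - -3\right) + 6 \right)} \right)} = 23503 \left(-5\right) = -117515$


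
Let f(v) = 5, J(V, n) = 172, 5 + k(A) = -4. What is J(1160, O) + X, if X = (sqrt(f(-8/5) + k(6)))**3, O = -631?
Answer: 172 - 8*I ≈ 172.0 - 8.0*I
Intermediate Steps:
k(A) = -9 (k(A) = -5 - 4 = -9)
X = -8*I (X = (sqrt(5 - 9))**3 = (sqrt(-4))**3 = (2*I)**3 = -8*I ≈ -8.0*I)
J(1160, O) + X = 172 - 8*I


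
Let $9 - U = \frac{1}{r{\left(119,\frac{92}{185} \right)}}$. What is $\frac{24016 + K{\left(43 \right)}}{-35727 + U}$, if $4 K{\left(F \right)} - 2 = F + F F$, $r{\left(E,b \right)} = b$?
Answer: $- \frac{321862}{469463} \approx -0.6856$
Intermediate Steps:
$K{\left(F \right)} = \frac{1}{2} + \frac{F}{4} + \frac{F^{2}}{4}$ ($K{\left(F \right)} = \frac{1}{2} + \frac{F + F F}{4} = \frac{1}{2} + \frac{F + F^{2}}{4} = \frac{1}{2} + \left(\frac{F}{4} + \frac{F^{2}}{4}\right) = \frac{1}{2} + \frac{F}{4} + \frac{F^{2}}{4}$)
$U = \frac{643}{92}$ ($U = 9 - \frac{1}{92 \cdot \frac{1}{185}} = 9 - \frac{1}{\frac{92}{185}} = 9 - \frac{185}{92} = \frac{643}{92} \approx 6.9891$)
$\frac{24016 + K{\left(43 \right)}}{-35727 + U} = \frac{24016 + \left(\frac{1}{2} + \frac{1}{4} \cdot 43 + \frac{43^{2}}{4}\right)}{-35727 + \frac{643}{92}} = \frac{24016 + \left(\frac{1}{2} + \frac{43}{4} + \frac{1}{4} \cdot 1849\right)}{- \frac{3286241}{92}} = \left(24016 + \left(\frac{1}{2} + \frac{43}{4} + \frac{1849}{4}\right)\right) \left(- \frac{92}{3286241}\right) = \left(24016 + \frac{947}{2}\right) \left(- \frac{92}{3286241}\right) = \frac{48979}{2} \left(- \frac{92}{3286241}\right) = - \frac{321862}{469463}$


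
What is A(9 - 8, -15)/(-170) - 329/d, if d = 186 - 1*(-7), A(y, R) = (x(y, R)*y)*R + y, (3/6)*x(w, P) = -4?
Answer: -79283/32810 ≈ -2.4164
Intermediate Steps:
x(w, P) = -8 (x(w, P) = 2*(-4) = -8)
A(y, R) = y - 8*R*y (A(y, R) = (-8*y)*R + y = -8*R*y + y = y - 8*R*y)
d = 193 (d = 186 + 7 = 193)
A(9 - 8, -15)/(-170) - 329/d = ((9 - 8)*(1 - 8*(-15)))/(-170) - 329/193 = (1*(1 + 120))*(-1/170) - 329*1/193 = (1*121)*(-1/170) - 329/193 = 121*(-1/170) - 329/193 = -121/170 - 329/193 = -79283/32810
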